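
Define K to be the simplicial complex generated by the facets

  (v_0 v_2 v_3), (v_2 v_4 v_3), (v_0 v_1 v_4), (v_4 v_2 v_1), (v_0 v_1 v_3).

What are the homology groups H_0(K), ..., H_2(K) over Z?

K has 5 vertices, 10 edges, 5 triangles.
rank ∂_0 = 0, rank ∂_1 = 4 ⇒ b_0 = 5 − 0 − 4 = 1; all invariant factors of ∂_1 are 1 so no torsion. So H_0 = Z.
rank ∂_1 = 4, rank ∂_2 = 5 ⇒ b_1 = 10 − 4 − 5 = 1; all invariant factors of ∂_2 are 1 so no torsion. So H_1 = Z.
rank ∂_2 = 5, rank ∂_3 = 0 ⇒ b_2 = 5 − 5 − 0 = 0. So H_2 = 0.

H_0 = Z,  H_1 = Z,  H_2 = 0.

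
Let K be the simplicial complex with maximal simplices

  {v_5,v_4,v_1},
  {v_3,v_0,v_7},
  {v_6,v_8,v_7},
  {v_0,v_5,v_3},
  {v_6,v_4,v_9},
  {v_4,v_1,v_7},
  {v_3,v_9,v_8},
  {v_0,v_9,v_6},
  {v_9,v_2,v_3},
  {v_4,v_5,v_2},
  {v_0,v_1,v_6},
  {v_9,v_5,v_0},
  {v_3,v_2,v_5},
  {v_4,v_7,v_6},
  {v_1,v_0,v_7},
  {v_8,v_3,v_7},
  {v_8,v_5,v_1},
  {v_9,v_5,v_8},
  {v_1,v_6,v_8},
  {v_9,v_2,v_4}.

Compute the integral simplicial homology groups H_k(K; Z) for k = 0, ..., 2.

Fix the vertex order v_0 < v_1 < v_2 < v_3 < v_4 < v_5 < v_6 < v_7 < v_8 < v_9 and write every simplex with vertices in increasing order. Then dim K = 2 and the simplices of K are:

  0-simplices (10): [v_0], [v_1], [v_2], [v_3], [v_4], [v_5], [v_6], [v_7], [v_8], [v_9]
  1-simplices (30): (30 of them)
  2-simplices (20): (20 of them)

Hence C_0 ≅ Z^10, C_1 ≅ Z^30, C_2 ≅ Z^20.

∂_1: C_1 → C_0 is given by ∂[p,q] = [q] − [p]. For instance
  ∂[v_1,v_7] = [v_7] − [v_1].
The resulting 10×30 matrix has rank 9, and its Smith normal form has invariant factors (1,1,1,1,1,1,1,1,1).

∂_2: C_2 → C_1 acts by ∂[p,q,r] = [q,r] − [p,r] + [p,q]. For instance
  ∂[v_4,v_6,v_9] = [v_6,v_9] − [v_4,v_9] + [v_4,v_6],
  ∂[v_1,v_6,v_8] = [v_6,v_8] − [v_1,v_8] + [v_1,v_6].
As a 30×20 matrix over Z this has rank 20, with invariant factors (1,1,1,1,1,1,1,1,1,1,1,1,1,1,1,1,1,1,1,2).

Reading off H_k = ker ∂_k / im ∂_{k+1}:

  H_0: rank C_0 − rank ∂_1 = 10 − 9 = 1, and the invariant factors of ∂_1 are all 1, so H_0 ≅ Z.
  H_1: rank ker ∂_1 − rank ∂_2 = (30 − 9) − 20 = 1, and ∂_2 has invariant factor 2 > 1, so H_1 ≅ Z ⊕ Z/2Z.
  H_2: rank ker ∂_2 − rank ∂_3 = (20 − 20) − 0 = 0, and there is no ∂_3, so H_2 ≅ 0.

H_0 = Z,  H_1 = Z ⊕ Z/2Z,  H_2 = 0.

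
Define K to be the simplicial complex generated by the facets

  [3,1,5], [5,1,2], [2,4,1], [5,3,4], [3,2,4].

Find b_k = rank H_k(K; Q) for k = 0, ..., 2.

b_0 = 1, b_1 = 1, b_2 = 0.

We work with the vertex ordering 1 < 2 < 3 < 4 < 5. The simplices of K, each written with vertices in increasing order, are:

  0-simplices (5): [1], [2], [3], [4], [5]
  1-simplices (10): [1,2], [1,3], [1,4], [1,5], [2,3], [2,4], [2,5], [3,4], [3,5], [4,5]
  2-simplices (5): [1,2,4], [1,2,5], [1,3,5], [2,3,4], [3,4,5]

so the chain groups are C_0 ≅ Z^5, C_1 ≅ Z^10, C_2 ≅ Z^5.

∂_1: C_1 → C_0 maps an edge to its endpoints' difference, ∂[p,q] = q − p.
As a 5×10 matrix over Z this has rank 4, with invariant factors (1,1,1,1).

∂_2: C_2 → C_1 maps a triangle to the signed sum of its edges. For instance
  ∂[1,2,4] = [2,4] − [1,4] + [1,2],
  ∂[1,2,5] = [2,5] − [1,5] + [1,2].
The resulting 10×5 matrix has rank 5, and its Smith normal form has invariant factors (1,1,1,1,1).

Computing H_k = (kernel of ∂_k) / (image of ∂_{k+1}):

  H_0: rank C_0 − rank ∂_1 = 5 − 4 = 1, and the invariant factors of ∂_1 are all 1, so H_0 ≅ Z.
  H_1: rank ker ∂_1 − rank ∂_2 = (10 − 4) − 5 = 1, and the invariant factors of ∂_2 are all 1, so H_1 ≅ Z.
  H_2: rank ker ∂_2 − rank ∂_3 = (5 − 5) − 0 = 0, and there is no ∂_3, so H_2 ≅ 0.

Hence the Betti numbers are b_0 = 1, b_1 = 1, b_2 = 0.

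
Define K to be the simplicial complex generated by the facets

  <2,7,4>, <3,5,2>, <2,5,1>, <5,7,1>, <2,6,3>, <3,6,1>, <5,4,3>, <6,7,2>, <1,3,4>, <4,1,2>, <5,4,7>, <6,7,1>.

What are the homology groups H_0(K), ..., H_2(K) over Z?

K has 7 vertices, 18 edges, 12 triangles.
rank ∂_0 = 0, rank ∂_1 = 6 ⇒ b_0 = 7 − 0 − 6 = 1; all invariant factors of ∂_1 are 1 so no torsion. So H_0 = Z.
rank ∂_1 = 6, rank ∂_2 = 12 ⇒ b_1 = 18 − 6 − 12 = 0; ∂_2 has invariant factor(s) [2] giving torsion. So H_1 = Z/2Z.
rank ∂_2 = 12, rank ∂_3 = 0 ⇒ b_2 = 12 − 12 − 0 = 0. So H_2 = 0.

H_0 = Z,  H_1 = Z/2Z,  H_2 = 0.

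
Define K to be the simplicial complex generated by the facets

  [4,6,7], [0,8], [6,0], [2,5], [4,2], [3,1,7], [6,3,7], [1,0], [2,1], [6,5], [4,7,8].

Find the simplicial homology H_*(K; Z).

H_0 = Z,  H_1 = Z^4,  H_2 = 0.

Order the vertices as 0 < 1 < 2 < 3 < 4 < 5 < 6 < 7 < 8. Listing each simplex with vertices in this order, K has dimension 2 with simplices:

  0-simplices (9): [0], [1], [2], [3], [4], [5], [6], [7], [8]
  1-simplices (16): [0,1], [0,6], [0,8], [1,2], [1,3], [1,7], [2,4], [2,5], [3,6], [3,7], [4,6], [4,7], [4,8], [5,6], [6,7], [7,8]
  2-simplices (4): [1,3,7], [3,6,7], [4,6,7], [4,7,8]

giving chain groups C_0 ≅ Z^9, C_1 ≅ Z^16, C_2 ≅ Z^4.

Boundary ∂_1: C_1 → C_0 is given by ∂[p,q] = [q] − [p].
This gives a 9×16 integer matrix of rank 8; reducing to Smith normal form yields diagonal entries (1,1,1,1,1,1,1,1).

Boundary ∂_2: C_2 → C_1 maps a triangle to the signed sum of its edges. For instance
  ∂[4,7,8] = [7,8] − [4,8] + [4,7],
  ∂[1,3,7] = [3,7] − [1,7] + [1,3].
As a 16×4 matrix over Z this has rank 4, with invariant factors (1,1,1,1).

Reading off H_k = ker ∂_k / im ∂_{k+1}:

  H_0: rank C_0 − rank ∂_1 = 9 − 8 = 1, and the invariant factors of ∂_1 are all 1, so H_0 = Z.
  H_1: rank ker ∂_1 − rank ∂_2 = (16 − 8) − 4 = 4, and the invariant factors of ∂_2 are all 1, so H_1 = Z^4.
  H_2: rank ker ∂_2 − rank ∂_3 = (4 − 4) − 0 = 0, and there is no ∂_3, so H_2 = 0.

As a check, the Euler characteristic is 9 − 16 + 4 = -3, which agrees with 1 − 4 + 0 = -3.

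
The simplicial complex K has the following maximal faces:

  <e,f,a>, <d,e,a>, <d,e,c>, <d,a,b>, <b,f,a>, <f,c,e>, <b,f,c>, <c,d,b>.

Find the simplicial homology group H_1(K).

K has 6 vertices, 12 edges, 8 triangles.
rank ∂_1 = 5, rank ∂_2 = 7 ⇒ b_1 = 12 − 5 − 7 = 0; all invariant factors of ∂_2 are 1 so no torsion. So H_1 = 0.

H_1 = 0.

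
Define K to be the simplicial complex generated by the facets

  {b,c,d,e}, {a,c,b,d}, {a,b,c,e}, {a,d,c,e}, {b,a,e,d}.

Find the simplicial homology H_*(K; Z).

H_0 ≅ Z,  H_1 = 0,  H_2 = 0,  H_3 ≅ Z.

Take the total order a < b < c < d < e on the vertex set. Then K (dimension 3) consists of the simplices:

  0-simplices (5): a, b, c, d, e
  1-simplices (10): ab, ac, ad, ae, bc, bd, be, cd, ce, de
  2-simplices (10): abc, abd, abe, acd, ace, ade, bcd, bce, bde, cde
  3-simplices (5): abcd, abce, abde, acde, bcde

giving chain groups C_0 ≅ Z^5, C_1 ≅ Z^10, C_2 ≅ Z^10, C_3 ≅ Z^5.

The boundary map ∂_1: C_1 → C_0 sends each edge [p,q] (with p < q) to q − p. For instance
  ∂ae = e − a.
This gives a 5×10 integer matrix of rank 4; reducing to Smith normal form yields diagonal entries (1,1,1,1).

∂_2: C_2 → C_1 sends each 2-simplex [p,q,r] to [q,r] − [p,r] + [p,q]. For instance
  ∂abd = bd − ad + ab,
  ∂bcd = cd − bd + bc.
This gives a 10×10 integer matrix of rank 6; reducing to Smith normal form yields diagonal entries (1,1,1,1,1,1).

Boundary ∂_3: C_3 → C_2 sends each 3-simplex σ to the alternating sum Σ_i (−1)^i (σ with its i-th vertex removed). For instance
  ∂abde = bde − ade + abe − abd,
  ∂acde = cde − ade + ace − acd.
The resulting 10×5 matrix has rank 4, and its Smith normal form has invariant factors (1,1,1,1).

Computing H_k = (kernel of ∂_k) / (image of ∂_{k+1}):

  H_0: rank C_0 − rank ∂_1 = 5 − 4 = 1, and the invariant factors of ∂_1 are all 1, so H_0 = Z.
  H_1: rank ker ∂_1 − rank ∂_2 = (10 − 4) − 6 = 0, and the invariant factors of ∂_2 are all 1, so H_1 = 0.
  H_2: rank ker ∂_2 − rank ∂_3 = (10 − 6) − 4 = 0, and the invariant factors of ∂_3 are all 1, so H_2 = 0.
  H_3: rank ker ∂_3 − rank ∂_4 = (5 − 4) − 0 = 1, and there is no ∂_4, so H_3 = Z.

(K is a triangulation of the 3-sphere S^3.)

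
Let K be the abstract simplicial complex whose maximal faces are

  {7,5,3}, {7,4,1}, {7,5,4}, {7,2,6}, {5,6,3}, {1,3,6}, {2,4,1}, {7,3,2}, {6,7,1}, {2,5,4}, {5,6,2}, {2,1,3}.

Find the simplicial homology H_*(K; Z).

We work with the vertex ordering 1 < 2 < 3 < 4 < 5 < 6 < 7. The simplices of K, each written with vertices in increasing order, are:

  0-simplices (7): [1], [2], [3], [4], [5], [6], [7]
  1-simplices (18): [1,2], [1,3], [1,4], [1,6], [1,7], [2,3], [2,4], [2,5], [2,6], [2,7], [3,5], [3,6], [3,7], [4,5], [4,7], [5,6], [5,7], [6,7]
  2-simplices (12): [1,2,3], [1,2,4], [1,3,6], [1,4,7], [1,6,7], [2,3,7], [2,4,5], [2,5,6], [2,6,7], [3,5,6], [3,5,7], [4,5,7]

Hence C_0 ≅ Z^7, C_1 ≅ Z^18, C_2 ≅ Z^12.

∂_1: C_1 → C_0 maps an edge to its endpoints' difference, ∂[p,q] = q − p.
This gives a 7×18 integer matrix of rank 6; reducing to Smith normal form yields diagonal entries (1,1,1,1,1,1).

The boundary map ∂_2: C_2 → C_1 sends each 2-simplex [p,q,r] to [q,r] − [p,r] + [p,q]. For instance
  ∂[2,6,7] = [6,7] − [2,7] + [2,6],
  ∂[1,3,6] = [3,6] − [1,6] + [1,3].
This gives a 18×12 integer matrix of rank 12; reducing to Smith normal form yields diagonal entries (1,1,1,1,1,1,1,1,1,1,1,2).

Reading off H_k = ker ∂_k / im ∂_{k+1}:

  H_0: rank C_0 − rank ∂_1 = 7 − 6 = 1, and the invariant factors of ∂_1 are all 1, so H_0 ≅ Z.
  H_1: rank ker ∂_1 − rank ∂_2 = (18 − 6) − 12 = 0, and ∂_2 has invariant factor 2 > 1, so H_1 ≅ Z/2.
  H_2: rank ker ∂_2 − rank ∂_3 = (12 − 12) − 0 = 0, and there is no ∂_3, so H_2 ≅ 0.

H_0 = Z,  H_1 = Z/2,  H_2 = 0.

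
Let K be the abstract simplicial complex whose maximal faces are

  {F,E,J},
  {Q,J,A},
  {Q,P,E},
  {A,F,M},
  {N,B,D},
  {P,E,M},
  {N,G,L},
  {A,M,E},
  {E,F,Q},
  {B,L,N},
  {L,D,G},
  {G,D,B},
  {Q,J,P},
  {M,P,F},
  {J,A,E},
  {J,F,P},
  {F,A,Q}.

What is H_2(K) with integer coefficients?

Order the vertices as A < B < D < E < F < G < J < L < M < N < P < Q. Listing each simplex with vertices in this order, K has dimension 2 with simplices:

  0-simplices (12): A, B, D, E, F, G, J, L, M, N, P, Q
  1-simplices (28): AE, AF, AJ, AM, AQ, BD, BG, BL, BN, DG, DL, DN, EF, EJ, EM, EP, EQ, FJ, FM, FP, FQ, GL, GN, JP, JQ, LN, MP, PQ
  2-simplices (17): AEJ, AEM, AFM, AFQ, AJQ, BDG, BDN, BLN, DGL, EFJ, EFQ, EMP, EPQ, FJP, FMP, GLN, JPQ

so the chain groups are C_0 ≅ Z^12, C_1 ≅ Z^28, C_2 ≅ Z^17.

The boundary map ∂_1: C_1 → C_0 maps an edge to its endpoints' difference, ∂[p,q] = q − p. For instance
  ∂PQ = Q − P.
The resulting 12×28 matrix has rank 10, and its Smith normal form has invariant factors (1,1,1,1,1,1,1,1,1,1).

Boundary ∂_2: C_2 → C_1 acts by ∂[p,q,r] = [q,r] − [p,r] + [p,q]. For instance
  ∂EFQ = FQ − EQ + EF,
  ∂AEM = EM − AM + AE.
The 28×17 boundary matrix has rank 17 and Smith normal form diag(1,1,1,1,1,1,1,1,1,1,1,1,1,1,1,1,2).

Now H_k = ker ∂_k / im ∂_{k+1}, so:

  H_2: rank ker ∂_2 − rank ∂_3 = (17 − 17) − 0 = 0, and there is no ∂_3, so H_2 ≅ 0.

(K is a triangulation of the disjoint union of the Möbius band and the real projective plane RP^2.)

H_2 = 0.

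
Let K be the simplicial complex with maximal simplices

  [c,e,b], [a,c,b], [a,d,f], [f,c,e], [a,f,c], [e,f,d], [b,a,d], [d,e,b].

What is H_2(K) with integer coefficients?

K has 6 vertices, 12 edges, 8 triangles.
rank ∂_2 = 7, rank ∂_3 = 0 ⇒ b_2 = 8 − 7 − 0 = 1. So H_2 = Z.

H_2 ≅ Z.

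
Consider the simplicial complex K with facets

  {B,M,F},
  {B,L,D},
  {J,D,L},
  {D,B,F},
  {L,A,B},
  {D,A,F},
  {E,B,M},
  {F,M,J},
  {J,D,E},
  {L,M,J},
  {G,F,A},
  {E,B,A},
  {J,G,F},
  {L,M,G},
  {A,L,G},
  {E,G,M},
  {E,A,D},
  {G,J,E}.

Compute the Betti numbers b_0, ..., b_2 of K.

Take the total order A < B < D < E < F < G < J < L < M on the vertex set. Then K (dimension 2) consists of the simplices:

  0-simplices (9): A, B, D, E, F, G, J, L, M
  1-simplices (27): AB, AD, AE, AF, AG, AL, BD, BE, BF, BL, BM, DE, DF, DJ, DL, EG, EJ, EM, FG, FJ, FM, GJ, GL, GM, JL, JM, LM
  2-simplices (18): ABE, ABL, ADE, ADF, AFG, AGL, BDF, BDL, BEM, BFM, DEJ, DJL, EGJ, EGM, FGJ, FJM, GLM, JLM

so the chain groups are C_0 ≅ Z^9, C_1 ≅ Z^27, C_2 ≅ Z^18.

Boundary ∂_1: C_1 → C_0 sends each edge [p,q] (with p < q) to q − p. For instance
  ∂DF = F − D.
As a 9×27 matrix over Z this has rank 8, with invariant factors (1,1,1,1,1,1,1,1).

Boundary ∂_2: C_2 → C_1 acts by ∂[p,q,r] = [q,r] − [p,r] + [p,q]. For instance
  ∂ADE = DE − AE + AD,
  ∂AFG = FG − AG + AF.
As a 27×18 matrix over Z this has rank 18, with invariant factors (1,1,1,1,1,1,1,1,1,1,1,1,1,1,1,1,1,2).

From H_k ≅ ker(∂_k) / im(∂_{k+1}) we obtain:

  H_0: rank C_0 − rank ∂_1 = 9 − 8 = 1, and the invariant factors of ∂_1 are all 1, so H_0 ≅ Z.
  H_1: rank ker ∂_1 − rank ∂_2 = (27 − 8) − 18 = 1, and ∂_2 has invariant factor 2 > 1, so H_1 ≅ Z ⊕ Z_2.
  H_2: rank ker ∂_2 − rank ∂_3 = (18 − 18) − 0 = 0, and there is no ∂_3, so H_2 ≅ 0.

As a check, the Euler characteristic is 9 − 27 + 18 = 0, which agrees with 1 − 1 + 0 = 0.
(K is a triangulation of the Klein bottle.)

Hence the Betti numbers are b_0 = 1, b_1 = 1, b_2 = 0.

b_0 = 1, b_1 = 1, b_2 = 0.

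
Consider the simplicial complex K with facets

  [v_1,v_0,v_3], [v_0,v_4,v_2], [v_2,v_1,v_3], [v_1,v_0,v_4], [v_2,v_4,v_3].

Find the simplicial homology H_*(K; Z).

Fix the vertex order v_0 < v_1 < v_2 < v_3 < v_4 and write every simplex with vertices in increasing order. Then dim K = 2 and the simplices of K are:

  0-simplices (5): [v_0], [v_1], [v_2], [v_3], [v_4]
  1-simplices (10): [v_0,v_1], [v_0,v_2], [v_0,v_3], [v_0,v_4], [v_1,v_2], [v_1,v_3], [v_1,v_4], [v_2,v_3], [v_2,v_4], [v_3,v_4]
  2-simplices (5): [v_0,v_1,v_3], [v_0,v_1,v_4], [v_0,v_2,v_4], [v_1,v_2,v_3], [v_2,v_3,v_4]

giving chain groups C_0 ≅ Z^5, C_1 ≅ Z^10, C_2 ≅ Z^5.

The boundary map ∂_1: C_1 → C_0 maps an edge to its endpoints' difference, ∂[p,q] = q − p. For instance
  ∂[v_0,v_3] = [v_3] − [v_0].
This gives a 5×10 integer matrix of rank 4; reducing to Smith normal form yields diagonal entries (1,1,1,1).

∂_2: C_2 → C_1 maps a triangle to the signed sum of its edges. For instance
  ∂[v_0,v_1,v_4] = [v_1,v_4] − [v_0,v_4] + [v_0,v_1],
  ∂[v_0,v_1,v_3] = [v_1,v_3] − [v_0,v_3] + [v_0,v_1].
The resulting 10×5 matrix has rank 5, and its Smith normal form has invariant factors (1,1,1,1,1).

Reading off H_k = ker ∂_k / im ∂_{k+1}:

  H_0: rank C_0 − rank ∂_1 = 5 − 4 = 1, and the invariant factors of ∂_1 are all 1, so H_0 = Z.
  H_1: rank ker ∂_1 − rank ∂_2 = (10 − 4) − 5 = 1, and the invariant factors of ∂_2 are all 1, so H_1 = Z.
  H_2: rank ker ∂_2 − rank ∂_3 = (5 − 5) − 0 = 0, and there is no ∂_3, so H_2 = 0.

As a check, the Euler characteristic is 5 − 10 + 5 = 0, which agrees with 1 − 1 + 0 = 0.

H_0 ≅ Z,  H_1 ≅ Z,  H_2 = 0.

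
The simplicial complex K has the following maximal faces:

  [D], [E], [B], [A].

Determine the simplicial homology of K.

Fix the vertex order A < B < D < E and write every simplex with vertices in increasing order. Then dim K = 0 and the simplices of K are:

  0-simplices (4): A, B, D, E

giving chain groups C_0 ≅ Z^4.

Computing H_k = (kernel of ∂_k) / (image of ∂_{k+1}):

  H_0: rank C_0 − rank ∂_1 = 4 − 0 = 4, and there is no ∂_1, so H_0 = Z^4.

H_0 = Z^4.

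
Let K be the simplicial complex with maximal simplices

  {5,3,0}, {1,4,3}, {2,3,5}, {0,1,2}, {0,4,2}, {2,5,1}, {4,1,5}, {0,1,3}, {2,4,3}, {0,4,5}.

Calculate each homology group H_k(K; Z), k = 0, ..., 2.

Take the total order 0 < 1 < 2 < 3 < 4 < 5 on the vertex set. Then K (dimension 2) consists of the simplices:

  0-simplices (6): [0], [1], [2], [3], [4], [5]
  1-simplices (15): [0,1], [0,2], [0,3], [0,4], [0,5], [1,2], [1,3], [1,4], [1,5], [2,3], [2,4], [2,5], [3,4], [3,5], [4,5]
  2-simplices (10): [0,1,2], [0,1,3], [0,2,4], [0,3,5], [0,4,5], [1,2,5], [1,3,4], [1,4,5], [2,3,4], [2,3,5]

so the chain groups are C_0 ≅ Z^6, C_1 ≅ Z^15, C_2 ≅ Z^10.

Boundary ∂_1: C_1 → C_0 sends each edge [p,q] (with p < q) to q − p. For instance
  ∂[1,3] = [3] − [1].
This gives a 6×15 integer matrix of rank 5; reducing to Smith normal form yields diagonal entries (1,1,1,1,1).

Boundary ∂_2: C_2 → C_1 acts by ∂[p,q,r] = [q,r] − [p,r] + [p,q]. For instance
  ∂[0,3,5] = [3,5] − [0,5] + [0,3],
  ∂[0,4,5] = [4,5] − [0,5] + [0,4].
As a 15×10 matrix over Z this has rank 10, with invariant factors (1,1,1,1,1,1,1,1,1,2).

Computing H_k = (kernel of ∂_k) / (image of ∂_{k+1}):

  H_0: rank C_0 − rank ∂_1 = 6 − 5 = 1, and the invariant factors of ∂_1 are all 1, so H_0 = Z.
  H_1: rank ker ∂_1 − rank ∂_2 = (15 − 5) − 10 = 0, and ∂_2 has invariant factor 2 > 1, so H_1 = Z/2Z.
  H_2: rank ker ∂_2 − rank ∂_3 = (10 − 10) − 0 = 0, and there is no ∂_3, so H_2 = 0.

H_0 ≅ Z,  H_1 ≅ Z/2Z,  H_2 = 0.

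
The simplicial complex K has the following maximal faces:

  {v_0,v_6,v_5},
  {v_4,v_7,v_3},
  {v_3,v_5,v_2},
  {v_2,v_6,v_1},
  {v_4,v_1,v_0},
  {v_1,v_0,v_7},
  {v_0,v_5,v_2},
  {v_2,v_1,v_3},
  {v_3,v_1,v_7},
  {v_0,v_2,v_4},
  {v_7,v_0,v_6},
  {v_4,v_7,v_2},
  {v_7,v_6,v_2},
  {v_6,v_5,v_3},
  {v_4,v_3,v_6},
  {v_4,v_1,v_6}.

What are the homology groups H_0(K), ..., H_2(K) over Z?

K has 8 vertices, 24 edges, 16 triangles.
rank ∂_0 = 0, rank ∂_1 = 7 ⇒ b_0 = 8 − 0 − 7 = 1; all invariant factors of ∂_1 are 1 so no torsion. So H_0 = Z.
rank ∂_1 = 7, rank ∂_2 = 15 ⇒ b_1 = 24 − 7 − 15 = 2; all invariant factors of ∂_2 are 1 so no torsion. So H_1 = Z^2.
rank ∂_2 = 15, rank ∂_3 = 0 ⇒ b_2 = 16 − 15 − 0 = 1. So H_2 = Z.

H_0 ≅ Z,  H_1 ≅ Z^2,  H_2 ≅ Z.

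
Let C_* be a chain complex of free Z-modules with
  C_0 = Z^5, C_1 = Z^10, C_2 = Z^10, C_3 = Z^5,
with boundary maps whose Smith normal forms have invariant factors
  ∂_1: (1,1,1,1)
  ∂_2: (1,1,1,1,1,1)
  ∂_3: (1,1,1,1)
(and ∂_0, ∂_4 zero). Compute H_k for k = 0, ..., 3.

H_0 = Z,  H_1 = 0,  H_2 = 0,  H_3 = Z.

H_0: b_0 = 5 − 0 − 4 = 1; torsion from ∂_1 factors > 1: none. So H_0 = Z.
H_1: b_1 = 10 − 4 − 6 = 0; torsion from ∂_2 factors > 1: none. So H_1 = 0.
H_2: b_2 = 10 − 6 − 4 = 0; torsion from ∂_3 factors > 1: none. So H_2 = 0.
H_3: b_3 = 5 − 4 − 0 = 1; torsion from ∂_4 factors > 1: none. So H_3 = Z.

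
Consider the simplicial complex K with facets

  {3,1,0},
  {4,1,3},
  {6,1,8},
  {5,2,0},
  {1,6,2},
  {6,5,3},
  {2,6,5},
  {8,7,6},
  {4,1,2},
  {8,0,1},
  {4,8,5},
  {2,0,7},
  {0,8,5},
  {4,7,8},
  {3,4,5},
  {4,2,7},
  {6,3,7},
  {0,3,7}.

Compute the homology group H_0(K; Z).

Fix the vertex order 0 < 1 < 2 < 3 < 4 < 5 < 6 < 7 < 8 and write every simplex with vertices in increasing order. Then dim K = 2 and the simplices of K are:

  0-simplices (9): [0], [1], [2], [3], [4], [5], [6], [7], [8]
  1-simplices (27): (27 of them)
  2-simplices (18): [0,1,3], [0,1,8], [0,2,5], [0,2,7], [0,3,7], [0,5,8], [1,2,4], [1,2,6], [1,3,4], [1,6,8], [2,4,7], [2,5,6], [3,4,5], [3,5,6], [3,6,7], [4,5,8], [4,7,8], [6,7,8]

giving chain groups C_0 ≅ Z^9, C_1 ≅ Z^27, C_2 ≅ Z^18.

Boundary ∂_1: C_1 → C_0 sends each edge [p,q] (with p < q) to q − p. For instance
  ∂[3,7] = [7] − [3].
The 9×27 boundary matrix has rank 8 and Smith normal form diag(1,1,1,1,1,1,1,1).

∂_2: C_2 → C_1 sends each 2-simplex [p,q,r] to [q,r] − [p,r] + [p,q]. For instance
  ∂[0,5,8] = [5,8] − [0,8] + [0,5],
  ∂[3,5,6] = [5,6] − [3,6] + [3,5].
The resulting 27×18 matrix has rank 17, and its Smith normal form has invariant factors (1,1,1,1,1,1,1,1,1,1,1,1,1,1,1,1,1).

From H_k ≅ ker(∂_k) / im(∂_{k+1}) we obtain:

  H_0: rank C_0 − rank ∂_1 = 9 − 8 = 1, and the invariant factors of ∂_1 are all 1, so H_0 ≅ Z.

H_0 ≅ Z.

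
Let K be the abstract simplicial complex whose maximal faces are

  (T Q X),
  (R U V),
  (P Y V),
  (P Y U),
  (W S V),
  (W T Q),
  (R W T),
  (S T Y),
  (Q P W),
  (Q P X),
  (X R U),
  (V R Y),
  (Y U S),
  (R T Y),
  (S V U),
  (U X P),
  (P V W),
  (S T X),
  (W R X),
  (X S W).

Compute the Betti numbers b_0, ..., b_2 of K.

K has 10 vertices, 30 edges, 20 triangles.
rank ∂_0 = 0, rank ∂_1 = 9 ⇒ b_0 = 10 − 0 − 9 = 1; all invariant factors of ∂_1 are 1 so no torsion. So H_0 ≅ Z.
rank ∂_1 = 9, rank ∂_2 = 20 ⇒ b_1 = 30 − 9 − 20 = 1; ∂_2 has invariant factor(s) [2] giving torsion. So H_1 ≅ Z ⊕ Z_2.
rank ∂_2 = 20, rank ∂_3 = 0 ⇒ b_2 = 20 − 20 − 0 = 0. So H_2 ≅ 0.

b_0 = 1, b_1 = 1, b_2 = 0.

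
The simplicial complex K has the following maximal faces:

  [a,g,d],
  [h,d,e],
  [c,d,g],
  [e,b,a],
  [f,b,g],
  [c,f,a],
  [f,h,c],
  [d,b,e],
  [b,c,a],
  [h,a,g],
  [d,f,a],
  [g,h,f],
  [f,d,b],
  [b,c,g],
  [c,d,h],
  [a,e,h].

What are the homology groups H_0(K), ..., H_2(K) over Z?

Order the vertices as a < b < c < d < e < f < g < h. Listing each simplex with vertices in this order, K has dimension 2 with simplices:

  0-simplices (8): a, b, c, d, e, f, g, h
  1-simplices (24): ab, ac, ad, ae, af, ag, ah, bc, bd, be, bf, bg, cd, cf, cg, ch, de, df, dg, dh, eh, fg, fh, gh
  2-simplices (16): abc, abe, acf, adf, adg, aeh, agh, bcg, bde, bdf, bfg, cdg, cdh, cfh, deh, fgh

giving chain groups C_0 ≅ Z^8, C_1 ≅ Z^24, C_2 ≅ Z^16.

The boundary map ∂_1: C_1 → C_0 is given by ∂[p,q] = [q] − [p]. For instance
  ∂dh = h − d.
The resulting 8×24 matrix has rank 7, and its Smith normal form has invariant factors (1,1,1,1,1,1,1).

∂_2: C_2 → C_1 sends each 2-simplex [p,q,r] to [q,r] − [p,r] + [p,q]. For instance
  ∂deh = eh − dh + de,
  ∂bfg = fg − bg + bf.
As a 24×16 matrix over Z this has rank 15, with invariant factors (1,1,1,1,1,1,1,1,1,1,1,1,1,1,1).

From H_k ≅ ker(∂_k) / im(∂_{k+1}) we obtain:

  H_0: rank C_0 − rank ∂_1 = 8 − 7 = 1, and the invariant factors of ∂_1 are all 1, so H_0 ≅ Z.
  H_1: rank ker ∂_1 − rank ∂_2 = (24 − 7) − 15 = 2, and the invariant factors of ∂_2 are all 1, so H_1 ≅ Z^2.
  H_2: rank ker ∂_2 − rank ∂_3 = (16 − 15) − 0 = 1, and there is no ∂_3, so H_2 ≅ Z.

(K is a triangulation of the torus T^2.)

H_0 ≅ Z,  H_1 ≅ Z^2,  H_2 ≅ Z.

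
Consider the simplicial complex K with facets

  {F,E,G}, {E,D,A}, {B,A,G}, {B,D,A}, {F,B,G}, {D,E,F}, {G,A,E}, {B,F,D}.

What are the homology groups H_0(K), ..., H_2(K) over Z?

Fix the vertex order A < B < D < E < F < G and write every simplex with vertices in increasing order. Then dim K = 2 and the simplices of K are:

  0-simplices (6): A, B, D, E, F, G
  1-simplices (12): AB, AD, AE, AG, BD, BF, BG, DE, DF, EF, EG, FG
  2-simplices (8): ABD, ABG, ADE, AEG, BDF, BFG, DEF, EFG

Hence C_0 ≅ Z^6, C_1 ≅ Z^12, C_2 ≅ Z^8.

Boundary ∂_1: C_1 → C_0 is given by ∂[p,q] = [q] − [p].
The resulting 6×12 matrix has rank 5, and its Smith normal form has invariant factors (1,1,1,1,1).

The boundary map ∂_2: C_2 → C_1 sends each 2-simplex [p,q,r] to [q,r] − [p,r] + [p,q]. For instance
  ∂ADE = DE − AE + AD,
  ∂ABG = BG − AG + AB.
As a 12×8 matrix over Z this has rank 7, with invariant factors (1,1,1,1,1,1,1).

Computing H_k = (kernel of ∂_k) / (image of ∂_{k+1}):

  H_0: rank C_0 − rank ∂_1 = 6 − 5 = 1, and the invariant factors of ∂_1 are all 1, so H_0 ≅ Z.
  H_1: rank ker ∂_1 − rank ∂_2 = (12 − 5) − 7 = 0, and the invariant factors of ∂_2 are all 1, so H_1 ≅ 0.
  H_2: rank ker ∂_2 − rank ∂_3 = (8 − 7) − 0 = 1, and there is no ∂_3, so H_2 ≅ Z.

As a check, the Euler characteristic is 6 − 12 + 8 = 2, which agrees with 1 − 0 + 1 = 2.

H_0 = Z,  H_1 = 0,  H_2 = Z.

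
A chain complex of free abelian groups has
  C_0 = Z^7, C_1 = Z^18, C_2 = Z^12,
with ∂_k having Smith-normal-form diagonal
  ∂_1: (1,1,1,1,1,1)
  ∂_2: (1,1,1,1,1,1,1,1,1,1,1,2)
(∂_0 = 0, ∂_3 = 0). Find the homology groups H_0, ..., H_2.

H_0: b_0 = 7 − 0 − 6 = 1; torsion from ∂_1 factors > 1: none. So H_0 ≅ Z.
H_1: b_1 = 18 − 6 − 12 = 0; torsion from ∂_2 factors > 1: [2]. So H_1 ≅ Z/2.
H_2: b_2 = 12 − 12 − 0 = 0; torsion from ∂_3 factors > 1: none. So H_2 ≅ 0.

H_0 ≅ Z,  H_1 ≅ Z/2,  H_2 = 0.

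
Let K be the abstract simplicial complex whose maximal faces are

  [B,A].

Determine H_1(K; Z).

Fix the vertex order A < B and write every simplex with vertices in increasing order. Then dim K = 1 and the simplices of K are:

  0-simplices (2): A, B
  1-simplices (1): AB

Hence C_0 ≅ Z^2, C_1 ≅ Z^1.

Boundary ∂_1: C_1 → C_0 sends each edge [p,q] (with p < q) to q − p. For instance
  ∂AB = B − A.
As a 2×1 matrix over Z this has rank 1, with invariant factors (1).

Reading off H_k = ker ∂_k / im ∂_{k+1}:

  H_1: rank ker ∂_1 − rank ∂_2 = (1 − 1) − 0 = 0, and there is no ∂_2, so H_1 = 0.

H_1 ≅ 0.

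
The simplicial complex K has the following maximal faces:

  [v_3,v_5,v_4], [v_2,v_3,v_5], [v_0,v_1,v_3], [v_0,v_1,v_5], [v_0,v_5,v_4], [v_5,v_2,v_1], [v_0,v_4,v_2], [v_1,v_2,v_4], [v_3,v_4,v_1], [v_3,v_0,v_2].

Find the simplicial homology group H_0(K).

H_0 ≅ Z.

We work with the vertex ordering v_0 < v_1 < v_2 < v_3 < v_4 < v_5. The simplices of K, each written with vertices in increasing order, are:

  0-simplices (6): [v_0], [v_1], [v_2], [v_3], [v_4], [v_5]
  1-simplices (15): (15 of them)
  2-simplices (10): [v_0,v_1,v_3], [v_0,v_1,v_5], [v_0,v_2,v_3], [v_0,v_2,v_4], [v_0,v_4,v_5], [v_1,v_2,v_4], [v_1,v_2,v_5], [v_1,v_3,v_4], [v_2,v_3,v_5], [v_3,v_4,v_5]

giving chain groups C_0 ≅ Z^6, C_1 ≅ Z^15, C_2 ≅ Z^10.

The boundary map ∂_1: C_1 → C_0 sends each edge [p,q] (with p < q) to q − p. For instance
  ∂[v_0,v_5] = [v_5] − [v_0].
This gives a 6×15 integer matrix of rank 5; reducing to Smith normal form yields diagonal entries (1,1,1,1,1).

Boundary ∂_2: C_2 → C_1 sends each 2-simplex [p,q,r] to [q,r] − [p,r] + [p,q]. For instance
  ∂[v_0,v_2,v_4] = [v_2,v_4] − [v_0,v_4] + [v_0,v_2],
  ∂[v_1,v_2,v_5] = [v_2,v_5] − [v_1,v_5] + [v_1,v_2].
This gives a 15×10 integer matrix of rank 10; reducing to Smith normal form yields diagonal entries (1,1,1,1,1,1,1,1,1,2).

Reading off H_k = ker ∂_k / im ∂_{k+1}:

  H_0: rank C_0 − rank ∂_1 = 6 − 5 = 1, and the invariant factors of ∂_1 are all 1, so H_0 ≅ Z.

(K is a triangulation of the real projective plane RP^2.)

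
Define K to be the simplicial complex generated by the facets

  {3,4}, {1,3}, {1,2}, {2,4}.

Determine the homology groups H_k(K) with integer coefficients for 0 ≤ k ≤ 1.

H_0 = Z,  H_1 = Z.

Order the vertices as 1 < 2 < 3 < 4. Listing each simplex with vertices in this order, K has dimension 1 with simplices:

  0-simplices (4): [1], [2], [3], [4]
  1-simplices (4): [1,2], [1,3], [2,4], [3,4]

Hence C_0 ≅ Z^4, C_1 ≅ Z^4.

Boundary ∂_1: C_1 → C_0 is given by ∂[p,q] = [q] − [p]. For instance
  ∂[2,4] = [4] − [2].
The resulting 4×4 matrix has rank 3, and its Smith normal form has invariant factors (1,1,1).

Computing H_k = (kernel of ∂_k) / (image of ∂_{k+1}):

  H_0: rank C_0 − rank ∂_1 = 4 − 3 = 1, and the invariant factors of ∂_1 are all 1, so H_0 = Z.
  H_1: rank ker ∂_1 − rank ∂_2 = (4 − 3) − 0 = 1, and there is no ∂_2, so H_1 = Z.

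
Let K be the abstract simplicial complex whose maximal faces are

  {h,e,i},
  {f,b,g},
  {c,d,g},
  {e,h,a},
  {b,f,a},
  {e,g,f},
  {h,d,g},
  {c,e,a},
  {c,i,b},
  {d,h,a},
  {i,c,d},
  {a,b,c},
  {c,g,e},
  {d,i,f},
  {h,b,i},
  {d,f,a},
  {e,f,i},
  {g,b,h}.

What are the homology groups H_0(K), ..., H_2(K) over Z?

H_0 = Z,  H_1 = Z^2,  H_2 = Z.

K has 9 vertices, 27 edges, 18 triangles.
rank ∂_0 = 0, rank ∂_1 = 8 ⇒ b_0 = 9 − 0 − 8 = 1; all invariant factors of ∂_1 are 1 so no torsion. So H_0 ≅ Z.
rank ∂_1 = 8, rank ∂_2 = 17 ⇒ b_1 = 27 − 8 − 17 = 2; all invariant factors of ∂_2 are 1 so no torsion. So H_1 ≅ Z^2.
rank ∂_2 = 17, rank ∂_3 = 0 ⇒ b_2 = 18 − 17 − 0 = 1. So H_2 ≅ Z.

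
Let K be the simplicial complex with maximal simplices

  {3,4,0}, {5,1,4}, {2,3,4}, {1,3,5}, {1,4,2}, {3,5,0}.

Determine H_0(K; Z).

Take the total order 0 < 1 < 2 < 3 < 4 < 5 on the vertex set. Then K (dimension 2) consists of the simplices:

  0-simplices (6): [0], [1], [2], [3], [4], [5]
  1-simplices (12): [0,3], [0,4], [0,5], [1,2], [1,3], [1,4], [1,5], [2,3], [2,4], [3,4], [3,5], [4,5]
  2-simplices (6): [0,3,4], [0,3,5], [1,2,4], [1,3,5], [1,4,5], [2,3,4]

so the chain groups are C_0 ≅ Z^6, C_1 ≅ Z^12, C_2 ≅ Z^6.

The boundary map ∂_1: C_1 → C_0 is given by ∂[p,q] = [q] − [p]. For instance
  ∂[0,3] = [3] − [0].
The 6×12 boundary matrix has rank 5 and Smith normal form diag(1,1,1,1,1).

The boundary map ∂_2: C_2 → C_1 maps a triangle to the signed sum of its edges. For instance
  ∂[0,3,5] = [3,5] − [0,5] + [0,3],
  ∂[1,3,5] = [3,5] − [1,5] + [1,3].
The 12×6 boundary matrix has rank 6 and Smith normal form diag(1,1,1,1,1,1).

Reading off H_k = ker ∂_k / im ∂_{k+1}:

  H_0: rank C_0 − rank ∂_1 = 6 − 5 = 1, and the invariant factors of ∂_1 are all 1, so H_0 = Z.

(K is a triangulation of the cylinder S^1 x I.)

H_0 ≅ Z.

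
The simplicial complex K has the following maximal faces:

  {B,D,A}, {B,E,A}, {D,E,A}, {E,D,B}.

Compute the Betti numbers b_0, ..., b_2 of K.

b_0 = 1, b_1 = 0, b_2 = 1.

Fix the vertex order A < B < D < E and write every simplex with vertices in increasing order. Then dim K = 2 and the simplices of K are:

  0-simplices (4): A, B, D, E
  1-simplices (6): AB, AD, AE, BD, BE, DE
  2-simplices (4): ABD, ABE, ADE, BDE

Hence C_0 ≅ Z^4, C_1 ≅ Z^6, C_2 ≅ Z^4.

The boundary map ∂_1: C_1 → C_0 is given by ∂[p,q] = [q] − [p].
The resulting 4×6 matrix has rank 3, and its Smith normal form has invariant factors (1,1,1).

∂_2: C_2 → C_1 sends each 2-simplex [p,q,r] to [q,r] − [p,r] + [p,q]. For instance
  ∂ADE = DE − AE + AD,
  ∂ABE = BE − AE + AB.
As a 6×4 matrix over Z this has rank 3, with invariant factors (1,1,1).

Reading off H_k = ker ∂_k / im ∂_{k+1}:

  H_0: rank C_0 − rank ∂_1 = 4 − 3 = 1, and the invariant factors of ∂_1 are all 1, so H_0 = Z.
  H_1: rank ker ∂_1 − rank ∂_2 = (6 − 3) − 3 = 0, and the invariant factors of ∂_2 are all 1, so H_1 = 0.
  H_2: rank ker ∂_2 − rank ∂_3 = (4 − 3) − 0 = 1, and there is no ∂_3, so H_2 = Z.

As a check, the Euler characteristic is 4 − 6 + 4 = 2, which agrees with 1 − 0 + 1 = 2.

Hence the Betti numbers are b_0 = 1, b_1 = 0, b_2 = 1.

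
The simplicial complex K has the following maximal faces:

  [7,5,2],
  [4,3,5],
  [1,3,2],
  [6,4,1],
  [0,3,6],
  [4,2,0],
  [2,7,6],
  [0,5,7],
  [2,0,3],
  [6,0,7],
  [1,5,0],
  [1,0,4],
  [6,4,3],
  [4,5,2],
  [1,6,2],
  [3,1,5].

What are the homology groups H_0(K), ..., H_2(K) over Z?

Order the vertices as 0 < 1 < 2 < 3 < 4 < 5 < 6 < 7. Listing each simplex with vertices in this order, K has dimension 2 with simplices:

  0-simplices (8): [0], [1], [2], [3], [4], [5], [6], [7]
  1-simplices (24): (24 of them)
  2-simplices (16): [0,1,4], [0,1,5], [0,2,3], [0,2,4], [0,3,6], [0,5,7], [0,6,7], [1,2,3], [1,2,6], [1,3,5], [1,4,6], [2,4,5], [2,5,7], [2,6,7], [3,4,5], [3,4,6]

Hence C_0 ≅ Z^8, C_1 ≅ Z^24, C_2 ≅ Z^16.

∂_1: C_1 → C_0 maps an edge to its endpoints' difference, ∂[p,q] = q − p.
This gives a 8×24 integer matrix of rank 7; reducing to Smith normal form yields diagonal entries (1,1,1,1,1,1,1).

Boundary ∂_2: C_2 → C_1 maps a triangle to the signed sum of its edges. For instance
  ∂[0,1,5] = [1,5] − [0,5] + [0,1],
  ∂[1,3,5] = [3,5] − [1,5] + [1,3].
As a 24×16 matrix over Z this has rank 15, with invariant factors (1,1,1,1,1,1,1,1,1,1,1,1,1,1,1).

Computing H_k = (kernel of ∂_k) / (image of ∂_{k+1}):

  H_0: rank C_0 − rank ∂_1 = 8 − 7 = 1, and the invariant factors of ∂_1 are all 1, so H_0 ≅ Z.
  H_1: rank ker ∂_1 − rank ∂_2 = (24 − 7) − 15 = 2, and the invariant factors of ∂_2 are all 1, so H_1 ≅ Z^2.
  H_2: rank ker ∂_2 − rank ∂_3 = (16 − 15) − 0 = 1, and there is no ∂_3, so H_2 ≅ Z.

H_0 ≅ Z,  H_1 ≅ Z^2,  H_2 ≅ Z.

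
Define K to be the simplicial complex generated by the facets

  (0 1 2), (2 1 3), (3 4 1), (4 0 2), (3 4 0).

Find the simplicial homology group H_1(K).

K has 5 vertices, 10 edges, 5 triangles.
rank ∂_1 = 4, rank ∂_2 = 5 ⇒ b_1 = 10 − 4 − 5 = 1; all invariant factors of ∂_2 are 1 so no torsion. So H_1 ≅ Z.

H_1 = Z.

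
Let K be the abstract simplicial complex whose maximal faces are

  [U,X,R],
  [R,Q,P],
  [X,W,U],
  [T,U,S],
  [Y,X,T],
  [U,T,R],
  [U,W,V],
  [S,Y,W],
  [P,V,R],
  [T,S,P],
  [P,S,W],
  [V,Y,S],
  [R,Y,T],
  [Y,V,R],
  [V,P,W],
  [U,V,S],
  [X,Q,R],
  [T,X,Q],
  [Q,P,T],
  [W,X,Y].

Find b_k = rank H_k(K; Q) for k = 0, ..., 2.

b_0 = 1, b_1 = 1, b_2 = 0.

We work with the vertex ordering P < Q < R < S < T < U < V < W < X < Y. The simplices of K, each written with vertices in increasing order, are:

  0-simplices (10): P, Q, R, S, T, U, V, W, X, Y
  1-simplices (30): PQ, PR, PS, PT, PV, PW, QR, QT, QX, RT, RU, RV, RX, RY, ST, SU, SV, SW, SY, TU, TX, TY, UV, UW, UX, VW, VY, WX, WY, XY
  2-simplices (20): PQR, PQT, PRV, PST, PSW, PVW, QRX, QTX, RTU, RTY, RUX, RVY, STU, SUV, SVY, SWY, TXY, UVW, UWX, WXY

so the chain groups are C_0 ≅ Z^10, C_1 ≅ Z^30, C_2 ≅ Z^20.

The boundary map ∂_1: C_1 → C_0 is given by ∂[p,q] = [q] − [p]. For instance
  ∂PQ = Q − P.
This gives a 10×30 integer matrix of rank 9; reducing to Smith normal form yields diagonal entries (1,1,1,1,1,1,1,1,1).

∂_2: C_2 → C_1 acts by ∂[p,q,r] = [q,r] − [p,r] + [p,q]. For instance
  ∂QTX = TX − QX + QT,
  ∂PST = ST − PT + PS.
This gives a 30×20 integer matrix of rank 20; reducing to Smith normal form yields diagonal entries (1,1,1,1,1,1,1,1,1,1,1,1,1,1,1,1,1,1,1,2).

Reading off H_k = ker ∂_k / im ∂_{k+1}:

  H_0: rank C_0 − rank ∂_1 = 10 − 9 = 1, and the invariant factors of ∂_1 are all 1, so H_0 ≅ Z.
  H_1: rank ker ∂_1 − rank ∂_2 = (30 − 9) − 20 = 1, and ∂_2 has invariant factor 2 > 1, so H_1 ≅ Z ⊕ Z_2.
  H_2: rank ker ∂_2 − rank ∂_3 = (20 − 20) − 0 = 0, and there is no ∂_3, so H_2 ≅ 0.

Hence the Betti numbers are b_0 = 1, b_1 = 1, b_2 = 0.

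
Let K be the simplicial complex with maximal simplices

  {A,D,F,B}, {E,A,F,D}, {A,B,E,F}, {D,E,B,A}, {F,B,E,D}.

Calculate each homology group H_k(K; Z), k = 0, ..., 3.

Fix the vertex order A < B < D < E < F and write every simplex with vertices in increasing order. Then dim K = 3 and the simplices of K are:

  0-simplices (5): A, B, D, E, F
  1-simplices (10): AB, AD, AE, AF, BD, BE, BF, DE, DF, EF
  2-simplices (10): ABD, ABE, ABF, ADE, ADF, AEF, BDE, BDF, BEF, DEF
  3-simplices (5): ABDE, ABDF, ABEF, ADEF, BDEF

Hence C_0 ≅ Z^5, C_1 ≅ Z^10, C_2 ≅ Z^10, C_3 ≅ Z^5.

Boundary ∂_1: C_1 → C_0 sends each edge [p,q] (with p < q) to q − p.
This gives a 5×10 integer matrix of rank 4; reducing to Smith normal form yields diagonal entries (1,1,1,1).

Boundary ∂_2: C_2 → C_1 acts by ∂[p,q,r] = [q,r] − [p,r] + [p,q]. For instance
  ∂BDF = DF − BF + BD,
  ∂ADF = DF − AF + AD.
The resulting 10×10 matrix has rank 6, and its Smith normal form has invariant factors (1,1,1,1,1,1).

∂_3: C_3 → C_2 sends each 3-simplex σ to the alternating sum Σ_i (−1)^i (σ with its i-th vertex removed). For instance
  ∂BDEF = DEF − BEF + BDF − BDE,
  ∂ADEF = DEF − AEF + ADF − ADE.
As a 10×5 matrix over Z this has rank 4, with invariant factors (1,1,1,1).

Now H_k = ker ∂_k / im ∂_{k+1}, so:

  H_0: rank C_0 − rank ∂_1 = 5 − 4 = 1, and the invariant factors of ∂_1 are all 1, so H_0 ≅ Z.
  H_1: rank ker ∂_1 − rank ∂_2 = (10 − 4) − 6 = 0, and the invariant factors of ∂_2 are all 1, so H_1 ≅ 0.
  H_2: rank ker ∂_2 − rank ∂_3 = (10 − 6) − 4 = 0, and the invariant factors of ∂_3 are all 1, so H_2 ≅ 0.
  H_3: rank ker ∂_3 − rank ∂_4 = (5 − 4) − 0 = 1, and there is no ∂_4, so H_3 ≅ Z.

As a check, the Euler characteristic is 5 − 10 + 10 − 5 = 0, which agrees with 1 − 0 + 0 − 1 = 0.

H_0 ≅ Z,  H_1 = 0,  H_2 = 0,  H_3 ≅ Z.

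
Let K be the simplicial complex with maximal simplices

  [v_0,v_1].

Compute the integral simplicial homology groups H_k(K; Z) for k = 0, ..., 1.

H_0 = Z,  H_1 = 0.

Fix the vertex order v_0 < v_1 and write every simplex with vertices in increasing order. Then dim K = 1 and the simplices of K are:

  0-simplices (2): [v_0], [v_1]
  1-simplices (1): [v_0,v_1]

giving chain groups C_0 ≅ Z^2, C_1 ≅ Z^1.

The boundary map ∂_1: C_1 → C_0 sends each edge [p,q] (with p < q) to q − p. For instance
  ∂[v_0,v_1] = [v_1] − [v_0].
The resulting 2×1 matrix has rank 1, and its Smith normal form has invariant factors (1).

Now H_k = ker ∂_k / im ∂_{k+1}, so:

  H_0: rank C_0 − rank ∂_1 = 2 − 1 = 1, and the invariant factors of ∂_1 are all 1, so H_0 ≅ Z.
  H_1: rank ker ∂_1 − rank ∂_2 = (1 − 1) − 0 = 0, and there is no ∂_2, so H_1 ≅ 0.

As a check, the Euler characteristic is 2 − 1 = 1, which agrees with 1 − 0 = 1.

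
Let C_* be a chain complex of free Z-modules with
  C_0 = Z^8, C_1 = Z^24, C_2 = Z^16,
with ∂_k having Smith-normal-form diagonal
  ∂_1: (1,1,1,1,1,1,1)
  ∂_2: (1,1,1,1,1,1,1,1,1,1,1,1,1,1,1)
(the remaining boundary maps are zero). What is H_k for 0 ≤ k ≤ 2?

H_0: b_0 = 8 − 0 − 7 = 1; torsion from ∂_1 factors > 1: none. So H_0 ≅ Z.
H_1: b_1 = 24 − 7 − 15 = 2; torsion from ∂_2 factors > 1: none. So H_1 ≅ Z^2.
H_2: b_2 = 16 − 15 − 0 = 1; torsion from ∂_3 factors > 1: none. So H_2 ≅ Z.

H_0 ≅ Z,  H_1 ≅ Z^2,  H_2 ≅ Z.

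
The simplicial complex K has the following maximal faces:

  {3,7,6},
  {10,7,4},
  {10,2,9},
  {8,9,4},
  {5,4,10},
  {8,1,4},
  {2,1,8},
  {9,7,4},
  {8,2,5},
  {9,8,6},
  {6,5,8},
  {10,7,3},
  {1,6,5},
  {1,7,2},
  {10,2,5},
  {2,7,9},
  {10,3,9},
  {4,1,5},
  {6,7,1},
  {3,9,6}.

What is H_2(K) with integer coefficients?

Order the vertices as 1 < 2 < 3 < 4 < 5 < 6 < 7 < 8 < 9 < 10. Listing each simplex with vertices in this order, K has dimension 2 with simplices:

  0-simplices (10): [1], [2], [3], [4], [5], [6], [7], [8], [9], [10]
  1-simplices (30): (30 of them)
  2-simplices (20): (20 of them)

so the chain groups are C_0 ≅ Z^10, C_1 ≅ Z^30, C_2 ≅ Z^20.

Boundary ∂_1: C_1 → C_0 sends each edge [p,q] (with p < q) to q − p. For instance
  ∂[5,10] = [10] − [5].
The resulting 10×30 matrix has rank 9, and its Smith normal form has invariant factors (1,1,1,1,1,1,1,1,1).

∂_2: C_2 → C_1 sends each 2-simplex [p,q,r] to [q,r] − [p,r] + [p,q]. For instance
  ∂[4,8,9] = [8,9] − [4,9] + [4,8],
  ∂[2,5,10] = [5,10] − [2,10] + [2,5].
The 30×20 boundary matrix has rank 20 and Smith normal form diag(1,1,1,1,1,1,1,1,1,1,1,1,1,1,1,1,1,1,1,2).

From H_k ≅ ker(∂_k) / im(∂_{k+1}) we obtain:

  H_2: rank ker ∂_2 − rank ∂_3 = (20 − 20) − 0 = 0, and there is no ∂_3, so H_2 = 0.

(K is a triangulation of the Klein bottle.)

H_2 = 0.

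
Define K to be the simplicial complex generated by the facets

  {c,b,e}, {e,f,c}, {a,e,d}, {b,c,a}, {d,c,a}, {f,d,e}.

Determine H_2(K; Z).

H_2 = 0.

Fix the vertex order a < b < c < d < e < f and write every simplex with vertices in increasing order. Then dim K = 2 and the simplices of K are:

  0-simplices (6): a, b, c, d, e, f
  1-simplices (12): ab, ac, ad, ae, bc, be, cd, ce, cf, de, df, ef
  2-simplices (6): abc, acd, ade, bce, cef, def

so the chain groups are C_0 ≅ Z^6, C_1 ≅ Z^12, C_2 ≅ Z^6.

The boundary map ∂_1: C_1 → C_0 maps an edge to its endpoints' difference, ∂[p,q] = q − p. For instance
  ∂ad = d − a.
The resulting 6×12 matrix has rank 5, and its Smith normal form has invariant factors (1,1,1,1,1).

Boundary ∂_2: C_2 → C_1 maps a triangle to the signed sum of its edges. For instance
  ∂acd = cd − ad + ac,
  ∂ade = de − ae + ad.
The resulting 12×6 matrix has rank 6, and its Smith normal form has invariant factors (1,1,1,1,1,1).

From H_k ≅ ker(∂_k) / im(∂_{k+1}) we obtain:

  H_2: rank ker ∂_2 − rank ∂_3 = (6 − 6) − 0 = 0, and there is no ∂_3, so H_2 = 0.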